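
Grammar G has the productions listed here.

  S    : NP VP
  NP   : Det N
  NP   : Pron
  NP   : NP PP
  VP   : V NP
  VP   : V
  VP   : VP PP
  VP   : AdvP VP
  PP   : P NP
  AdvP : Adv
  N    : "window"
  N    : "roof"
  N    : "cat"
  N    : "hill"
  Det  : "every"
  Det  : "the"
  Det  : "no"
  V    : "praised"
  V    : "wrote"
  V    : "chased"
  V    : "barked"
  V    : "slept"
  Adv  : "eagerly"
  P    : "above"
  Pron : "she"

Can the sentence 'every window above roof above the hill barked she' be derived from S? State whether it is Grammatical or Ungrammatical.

Ungrammatical

A P word can never sit immediately before an N word in any string this grammar generates, so the substring 'above roof' rules out a derivation.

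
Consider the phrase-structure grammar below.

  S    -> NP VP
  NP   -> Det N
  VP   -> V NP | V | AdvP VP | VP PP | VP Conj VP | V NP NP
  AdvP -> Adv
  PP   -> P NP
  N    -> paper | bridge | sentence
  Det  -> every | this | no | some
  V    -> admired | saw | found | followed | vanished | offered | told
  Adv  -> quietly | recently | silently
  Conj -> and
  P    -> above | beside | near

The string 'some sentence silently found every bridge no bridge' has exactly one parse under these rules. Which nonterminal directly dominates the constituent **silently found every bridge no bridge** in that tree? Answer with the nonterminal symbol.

S
  NP
    Det: some
    N: sentence
  VP
    AdvP
      Adv: silently
    VP
      V: found
      NP
        Det: every
        N: bridge
      NP
        Det: no
        N: bridge
The span 'silently found every bridge no bridge' is the VP node built by VP → AdvP VP.
Its mother is the S built by S → NP VP.

S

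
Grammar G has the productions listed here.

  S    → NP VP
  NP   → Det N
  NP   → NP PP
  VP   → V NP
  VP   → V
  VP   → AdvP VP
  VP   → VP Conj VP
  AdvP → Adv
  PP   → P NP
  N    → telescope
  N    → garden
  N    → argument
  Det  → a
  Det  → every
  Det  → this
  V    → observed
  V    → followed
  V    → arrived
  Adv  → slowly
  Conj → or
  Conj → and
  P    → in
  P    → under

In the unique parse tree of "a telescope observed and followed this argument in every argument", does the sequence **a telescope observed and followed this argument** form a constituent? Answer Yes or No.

No

[S [NP [Det a] [N telescope]] [VP [VP [V observed]] [Conj and] [VP [V followed] [NP [NP [Det this] [N argument]] [PP [P in] [NP [Det every] [N argument]]]]]]]
The smallest constituent containing 'a telescope observed and followed this argument' is the S spanning 'a telescope observed and followed this argument in every argument'; no single node in the tree dominates exactly the given words.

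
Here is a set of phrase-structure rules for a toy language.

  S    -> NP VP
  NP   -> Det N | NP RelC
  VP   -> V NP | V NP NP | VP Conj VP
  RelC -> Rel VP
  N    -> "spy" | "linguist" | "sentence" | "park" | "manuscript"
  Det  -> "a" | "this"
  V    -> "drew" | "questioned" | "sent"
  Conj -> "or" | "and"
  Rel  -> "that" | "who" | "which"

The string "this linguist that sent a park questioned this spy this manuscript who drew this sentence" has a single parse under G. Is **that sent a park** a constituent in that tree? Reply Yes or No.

[S [NP [NP [Det this] [N linguist]] [RelC [Rel that] [VP [V sent] [NP [Det a] [N park]]]]] [VP [V questioned] [NP [Det this] [N spy]] [NP [NP [Det this] [N manuscript]] [RelC [Rel who] [VP [V drew] [NP [Det this] [N sentence]]]]]]]
The words 'that sent a park' are exhaustively dominated by a single RelC node (built by RelC → Rel VP), so they form a constituent.

Yes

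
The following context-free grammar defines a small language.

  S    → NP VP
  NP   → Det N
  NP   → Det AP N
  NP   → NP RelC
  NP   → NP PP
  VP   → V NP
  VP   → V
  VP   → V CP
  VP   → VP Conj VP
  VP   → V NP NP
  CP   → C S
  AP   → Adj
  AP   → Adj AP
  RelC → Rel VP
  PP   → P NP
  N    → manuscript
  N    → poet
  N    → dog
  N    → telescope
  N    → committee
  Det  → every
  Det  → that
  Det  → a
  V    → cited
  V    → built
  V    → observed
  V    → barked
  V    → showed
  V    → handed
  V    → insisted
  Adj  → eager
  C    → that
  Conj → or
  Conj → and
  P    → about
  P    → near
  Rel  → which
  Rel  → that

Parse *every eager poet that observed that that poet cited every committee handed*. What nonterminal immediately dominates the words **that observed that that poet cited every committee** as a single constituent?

RelC

[S [NP [NP [Det every] [AP [Adj eager]] [N poet]] [RelC [Rel that] [VP [V observed] [CP [C that] [S [NP [Det that] [N poet]] [VP [V cited] [NP [Det every] [N committee]]]]]]]] [VP [V handed]]]
The span 'that observed that that poet cited every committee' is the RelC node built by RelC → Rel VP.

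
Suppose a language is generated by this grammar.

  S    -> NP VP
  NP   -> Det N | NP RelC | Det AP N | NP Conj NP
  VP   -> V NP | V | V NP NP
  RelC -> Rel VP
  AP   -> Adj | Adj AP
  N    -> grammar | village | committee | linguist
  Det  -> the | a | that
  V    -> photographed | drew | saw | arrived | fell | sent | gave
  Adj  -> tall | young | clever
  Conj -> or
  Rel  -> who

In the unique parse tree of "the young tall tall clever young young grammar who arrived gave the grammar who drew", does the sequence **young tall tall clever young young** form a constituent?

[S [NP [NP [Det the] [AP [Adj young] [AP [Adj tall] [AP [Adj tall] [AP [Adj clever] [AP [Adj young] [AP [Adj young]]]]]]] [N grammar]] [RelC [Rel who] [VP [V arrived]]]] [VP [V gave] [NP [NP [Det the] [N grammar]] [RelC [Rel who] [VP [V drew]]]]]]
The words 'young tall tall clever young young' are exhaustively dominated by a single AP node (built by AP → Adj AP), so they form a constituent.

Yes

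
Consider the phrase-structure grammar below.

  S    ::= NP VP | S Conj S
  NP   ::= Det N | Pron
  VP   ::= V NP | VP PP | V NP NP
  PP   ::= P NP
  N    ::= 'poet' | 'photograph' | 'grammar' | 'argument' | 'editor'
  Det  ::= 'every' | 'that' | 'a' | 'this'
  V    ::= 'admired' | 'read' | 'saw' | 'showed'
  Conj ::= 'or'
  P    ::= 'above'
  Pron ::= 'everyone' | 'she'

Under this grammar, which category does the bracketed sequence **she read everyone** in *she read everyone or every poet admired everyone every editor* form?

S

S
  S
    NP
      Pron: she
    VP
      V: read
      NP
        Pron: everyone
  Conj: or
  S
    NP
      Det: every
      N: poet
    VP
      V: admired
      NP
        Pron: everyone
      NP
        Det: every
        N: editor
The span 'she read everyone' is the S node built by S → NP VP.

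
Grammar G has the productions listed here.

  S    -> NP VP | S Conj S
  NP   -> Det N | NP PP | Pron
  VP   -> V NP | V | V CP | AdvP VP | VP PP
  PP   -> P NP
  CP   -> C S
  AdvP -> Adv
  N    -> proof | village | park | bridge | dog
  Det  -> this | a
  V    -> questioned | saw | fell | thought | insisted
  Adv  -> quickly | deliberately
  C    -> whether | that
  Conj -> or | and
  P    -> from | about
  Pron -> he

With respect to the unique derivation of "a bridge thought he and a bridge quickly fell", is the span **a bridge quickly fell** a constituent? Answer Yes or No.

[S [S [NP [Det a] [N bridge]] [VP [V thought] [NP [Pron he]]]] [Conj and] [S [NP [Det a] [N bridge]] [VP [AdvP [Adv quickly]] [VP [V fell]]]]]
The words 'a bridge quickly fell' are exhaustively dominated by a single S node (built by S → NP VP), so they form a constituent.

Yes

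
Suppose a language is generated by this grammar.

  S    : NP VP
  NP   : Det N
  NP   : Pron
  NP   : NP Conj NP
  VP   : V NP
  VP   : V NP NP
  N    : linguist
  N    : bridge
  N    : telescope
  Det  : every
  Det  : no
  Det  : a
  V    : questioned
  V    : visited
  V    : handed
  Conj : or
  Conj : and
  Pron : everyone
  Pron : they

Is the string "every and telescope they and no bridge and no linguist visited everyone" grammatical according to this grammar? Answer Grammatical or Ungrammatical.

Ungrammatical

A Det word can never sit immediately before a Conj word in any string this grammar generates, so the substring 'every and' rules out a derivation.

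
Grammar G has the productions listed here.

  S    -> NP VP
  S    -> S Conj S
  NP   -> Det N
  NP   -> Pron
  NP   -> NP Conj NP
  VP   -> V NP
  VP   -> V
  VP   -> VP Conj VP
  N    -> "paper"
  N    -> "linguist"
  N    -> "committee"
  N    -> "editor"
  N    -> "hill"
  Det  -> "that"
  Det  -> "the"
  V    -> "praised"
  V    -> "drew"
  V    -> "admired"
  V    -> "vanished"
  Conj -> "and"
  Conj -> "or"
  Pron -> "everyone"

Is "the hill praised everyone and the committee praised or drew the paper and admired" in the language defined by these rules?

Grammatical

[S [S [NP [Det the] [N hill]] [VP [V praised] [NP [Pron everyone]]]] [Conj and] [S [NP [Det the] [N committee]] [VP [VP [V praised]] [Conj or] [VP [VP [V drew] [NP [Det the] [N paper]]] [Conj and] [VP [V admired]]]]]]
The bracketing above is licensed at every node by one of the given productions, with S at the root.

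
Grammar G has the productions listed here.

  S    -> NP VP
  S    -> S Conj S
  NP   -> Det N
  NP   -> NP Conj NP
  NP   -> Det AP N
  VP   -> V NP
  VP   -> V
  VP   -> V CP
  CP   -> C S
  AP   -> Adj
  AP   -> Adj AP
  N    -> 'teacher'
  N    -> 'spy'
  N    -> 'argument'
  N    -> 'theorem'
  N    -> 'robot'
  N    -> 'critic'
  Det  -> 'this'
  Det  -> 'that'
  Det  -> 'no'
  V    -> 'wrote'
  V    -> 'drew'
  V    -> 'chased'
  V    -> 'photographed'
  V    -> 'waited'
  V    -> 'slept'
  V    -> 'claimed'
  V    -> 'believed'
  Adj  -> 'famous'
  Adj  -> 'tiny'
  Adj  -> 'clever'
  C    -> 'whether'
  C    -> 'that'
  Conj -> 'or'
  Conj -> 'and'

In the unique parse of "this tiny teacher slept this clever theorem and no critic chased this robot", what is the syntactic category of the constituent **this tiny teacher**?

NP

[S [S [NP [Det this] [AP [Adj tiny]] [N teacher]] [VP [V slept] [NP [Det this] [AP [Adj clever]] [N theorem]]]] [Conj and] [S [NP [Det no] [N critic]] [VP [V chased] [NP [Det this] [N robot]]]]]
The span 'this tiny teacher' is the NP node built by NP → Det AP N.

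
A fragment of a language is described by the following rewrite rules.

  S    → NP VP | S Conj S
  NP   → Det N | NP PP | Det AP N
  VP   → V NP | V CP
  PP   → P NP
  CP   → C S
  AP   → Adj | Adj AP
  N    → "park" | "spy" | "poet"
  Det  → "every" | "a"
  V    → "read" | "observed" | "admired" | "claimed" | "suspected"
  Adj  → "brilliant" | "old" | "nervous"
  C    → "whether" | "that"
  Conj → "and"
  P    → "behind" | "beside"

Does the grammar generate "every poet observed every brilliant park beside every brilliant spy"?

Grammatical

[S [NP [Det every] [N poet]] [VP [V observed] [NP [NP [Det every] [AP [Adj brilliant]] [N park]] [PP [P beside] [NP [Det every] [AP [Adj brilliant]] [N spy]]]]]]
Each bracket corresponds to one application of a listed rule, so the string is derivable from S.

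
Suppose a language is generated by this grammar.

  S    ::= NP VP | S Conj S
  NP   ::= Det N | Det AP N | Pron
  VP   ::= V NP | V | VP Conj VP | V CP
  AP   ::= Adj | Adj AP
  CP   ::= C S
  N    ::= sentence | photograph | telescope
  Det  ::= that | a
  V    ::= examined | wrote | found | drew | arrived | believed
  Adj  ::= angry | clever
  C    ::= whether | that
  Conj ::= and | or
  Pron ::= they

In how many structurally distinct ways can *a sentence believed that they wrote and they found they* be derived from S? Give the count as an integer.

The two bracketings:
[S [NP [Det a] [N sentence]] [VP [V believed] [CP [C that] [S [S [NP [Pron they]] [VP [V wrote]]] [Conj and] [S [NP [Pron they]] [VP [V found] [NP [Pron they]]]]]]]]
[S [S [NP [Det a] [N sentence]] [VP [V believed] [CP [C that] [S [NP [Pron they]] [VP [V wrote]]]]]] [Conj and] [S [NP [Pron they]] [VP [V found] [NP [Pron they]]]]]
The trees differ in how a recursive rule is bracketed over the same span.

2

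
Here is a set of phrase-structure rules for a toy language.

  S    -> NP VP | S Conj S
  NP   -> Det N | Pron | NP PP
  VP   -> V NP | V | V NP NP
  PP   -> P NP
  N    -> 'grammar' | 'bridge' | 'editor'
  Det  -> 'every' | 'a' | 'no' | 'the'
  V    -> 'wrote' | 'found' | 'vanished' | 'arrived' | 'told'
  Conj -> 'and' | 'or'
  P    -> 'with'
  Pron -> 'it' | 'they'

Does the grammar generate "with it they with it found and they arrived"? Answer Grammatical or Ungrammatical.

Ungrammatical

For S → NP VP, no prefix of the string parses as an NP. The alternative S rule S → S Conj S likewise has no satisfying split.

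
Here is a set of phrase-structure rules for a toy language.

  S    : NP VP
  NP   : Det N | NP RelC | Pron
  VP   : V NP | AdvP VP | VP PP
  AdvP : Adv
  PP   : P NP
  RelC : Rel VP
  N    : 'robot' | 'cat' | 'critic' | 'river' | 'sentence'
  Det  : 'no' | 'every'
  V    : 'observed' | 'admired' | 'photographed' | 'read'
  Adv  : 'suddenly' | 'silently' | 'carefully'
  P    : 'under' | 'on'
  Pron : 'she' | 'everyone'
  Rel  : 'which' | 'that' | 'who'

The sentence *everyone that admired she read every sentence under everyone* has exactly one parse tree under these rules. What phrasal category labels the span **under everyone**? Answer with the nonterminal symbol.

PP

S
  NP
    NP
      Pron: everyone
    RelC
      Rel: that
      VP
        V: admired
        NP
          Pron: she
  VP
    VP
      V: read
      NP
        Det: every
        N: sentence
    PP
      P: under
      NP
        Pron: everyone
The span 'under everyone' is the PP node built by PP → P NP.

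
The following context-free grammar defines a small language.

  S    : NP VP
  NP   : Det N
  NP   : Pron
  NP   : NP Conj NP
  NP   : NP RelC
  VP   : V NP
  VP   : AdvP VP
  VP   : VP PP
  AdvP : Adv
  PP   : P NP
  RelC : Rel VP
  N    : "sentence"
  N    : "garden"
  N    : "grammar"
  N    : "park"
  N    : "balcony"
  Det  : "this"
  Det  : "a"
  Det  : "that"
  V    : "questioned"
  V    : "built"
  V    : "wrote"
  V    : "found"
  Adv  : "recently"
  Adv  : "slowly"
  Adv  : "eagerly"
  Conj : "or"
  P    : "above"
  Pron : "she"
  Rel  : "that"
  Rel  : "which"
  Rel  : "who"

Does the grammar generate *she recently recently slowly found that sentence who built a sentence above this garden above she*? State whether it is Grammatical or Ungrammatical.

Grammatical

[S [NP [Pron she]] [VP [AdvP [Adv recently]] [VP [AdvP [Adv recently]] [VP [AdvP [Adv slowly]] [VP [V found] [NP [NP [Det that] [N sentence]] [RelC [Rel who] [VP [VP [VP [V built] [NP [Det a] [N sentence]]] [PP [P above] [NP [Det this] [N garden]]]] [PP [P above] [NP [Pron she]]]]]]]]]]]
Each bracket corresponds to one application of a listed rule, so the string is derivable from S.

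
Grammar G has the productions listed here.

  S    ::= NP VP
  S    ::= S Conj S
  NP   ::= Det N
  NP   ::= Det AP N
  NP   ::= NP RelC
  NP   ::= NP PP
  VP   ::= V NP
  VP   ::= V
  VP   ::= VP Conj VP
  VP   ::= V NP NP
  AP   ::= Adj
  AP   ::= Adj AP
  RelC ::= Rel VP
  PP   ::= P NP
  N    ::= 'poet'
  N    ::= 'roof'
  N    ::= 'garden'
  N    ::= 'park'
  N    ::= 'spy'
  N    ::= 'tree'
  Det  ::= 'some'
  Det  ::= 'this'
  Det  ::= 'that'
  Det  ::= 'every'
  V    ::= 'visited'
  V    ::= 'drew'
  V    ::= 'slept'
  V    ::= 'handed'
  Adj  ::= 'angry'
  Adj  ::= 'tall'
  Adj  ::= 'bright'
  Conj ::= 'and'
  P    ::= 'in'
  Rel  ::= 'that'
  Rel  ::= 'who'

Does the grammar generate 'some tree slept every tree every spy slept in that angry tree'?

Ungrammatical

For S → NP VP, the only prefix that parses as NP is 'some tree', but the remainder 'slept every tree every spy slept in that angry tree' is not a VP under these rules. The alternative S rule S → S Conj S likewise has no satisfying split.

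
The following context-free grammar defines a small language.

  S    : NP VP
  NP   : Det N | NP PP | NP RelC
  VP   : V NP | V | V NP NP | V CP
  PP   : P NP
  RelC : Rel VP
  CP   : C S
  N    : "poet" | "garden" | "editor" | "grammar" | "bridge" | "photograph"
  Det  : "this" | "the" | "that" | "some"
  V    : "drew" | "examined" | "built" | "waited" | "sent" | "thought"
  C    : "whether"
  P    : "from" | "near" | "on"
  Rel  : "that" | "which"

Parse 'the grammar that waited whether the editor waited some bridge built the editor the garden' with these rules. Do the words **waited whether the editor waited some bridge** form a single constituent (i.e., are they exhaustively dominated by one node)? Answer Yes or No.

[S [NP [NP [Det the] [N grammar]] [RelC [Rel that] [VP [V waited] [CP [C whether] [S [NP [Det the] [N editor]] [VP [V waited] [NP [Det some] [N bridge]]]]]]]] [VP [V built] [NP [Det the] [N editor]] [NP [Det the] [N garden]]]]
The words 'waited whether the editor waited some bridge' are exhaustively dominated by a single VP node (built by VP → V CP), so they form a constituent.

Yes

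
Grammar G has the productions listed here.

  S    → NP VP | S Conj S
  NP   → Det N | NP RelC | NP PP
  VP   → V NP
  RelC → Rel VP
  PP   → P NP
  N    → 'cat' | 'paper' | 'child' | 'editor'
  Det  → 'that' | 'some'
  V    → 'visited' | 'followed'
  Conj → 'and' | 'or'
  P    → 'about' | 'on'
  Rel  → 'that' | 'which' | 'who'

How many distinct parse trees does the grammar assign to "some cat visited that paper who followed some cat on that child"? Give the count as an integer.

2

The two bracketings:
[S [NP [Det some] [N cat]] [VP [V visited] [NP [NP [Det that] [N paper]] [RelC [Rel who] [VP [V followed] [NP [NP [Det some] [N cat]] [PP [P on] [NP [Det that] [N child]]]]]]]]]
[S [NP [Det some] [N cat]] [VP [V visited] [NP [NP [NP [Det that] [N paper]] [RelC [Rel who] [VP [V followed] [NP [Det some] [N cat]]]]] [PP [P on] [NP [Det that] [N child]]]]]]
The trees differ in how a recursive rule is bracketed over the same span.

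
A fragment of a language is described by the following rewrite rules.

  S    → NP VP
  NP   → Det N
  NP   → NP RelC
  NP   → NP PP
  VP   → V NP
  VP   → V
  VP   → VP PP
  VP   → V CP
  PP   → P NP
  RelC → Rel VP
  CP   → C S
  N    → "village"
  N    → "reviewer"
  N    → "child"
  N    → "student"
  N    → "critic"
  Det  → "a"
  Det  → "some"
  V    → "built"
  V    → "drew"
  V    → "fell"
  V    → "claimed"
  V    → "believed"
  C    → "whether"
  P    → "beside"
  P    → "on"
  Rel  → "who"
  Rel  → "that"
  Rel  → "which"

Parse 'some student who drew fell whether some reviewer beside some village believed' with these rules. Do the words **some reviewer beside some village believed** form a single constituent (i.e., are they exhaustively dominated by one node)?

Yes

[S [NP [NP [Det some] [N student]] [RelC [Rel who] [VP [V drew]]]] [VP [V fell] [CP [C whether] [S [NP [NP [Det some] [N reviewer]] [PP [P beside] [NP [Det some] [N village]]]] [VP [V believed]]]]]]
The words 'some reviewer beside some village believed' are exhaustively dominated by a single S node (built by S → NP VP), so they form a constituent.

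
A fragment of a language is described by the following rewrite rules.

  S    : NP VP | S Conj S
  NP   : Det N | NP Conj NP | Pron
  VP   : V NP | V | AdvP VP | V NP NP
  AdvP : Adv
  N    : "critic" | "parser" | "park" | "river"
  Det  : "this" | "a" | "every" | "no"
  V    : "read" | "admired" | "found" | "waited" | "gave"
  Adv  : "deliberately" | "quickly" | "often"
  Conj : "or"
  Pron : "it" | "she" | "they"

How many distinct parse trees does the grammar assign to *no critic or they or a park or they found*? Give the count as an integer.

Two of the 5 distinct bracketings:
[S [NP [NP [Det no] [N critic]] [Conj or] [NP [NP [Pron they]] [Conj or] [NP [NP [Det a] [N park]] [Conj or] [NP [Pron they]]]]] [VP [V found]]]
[S [NP [NP [Det no] [N critic]] [Conj or] [NP [NP [NP [Pron they]] [Conj or] [NP [Det a] [N park]]] [Conj or] [NP [Pron they]]]] [VP [V found]]]
The trees differ in how a recursive rule is bracketed over the same span.

5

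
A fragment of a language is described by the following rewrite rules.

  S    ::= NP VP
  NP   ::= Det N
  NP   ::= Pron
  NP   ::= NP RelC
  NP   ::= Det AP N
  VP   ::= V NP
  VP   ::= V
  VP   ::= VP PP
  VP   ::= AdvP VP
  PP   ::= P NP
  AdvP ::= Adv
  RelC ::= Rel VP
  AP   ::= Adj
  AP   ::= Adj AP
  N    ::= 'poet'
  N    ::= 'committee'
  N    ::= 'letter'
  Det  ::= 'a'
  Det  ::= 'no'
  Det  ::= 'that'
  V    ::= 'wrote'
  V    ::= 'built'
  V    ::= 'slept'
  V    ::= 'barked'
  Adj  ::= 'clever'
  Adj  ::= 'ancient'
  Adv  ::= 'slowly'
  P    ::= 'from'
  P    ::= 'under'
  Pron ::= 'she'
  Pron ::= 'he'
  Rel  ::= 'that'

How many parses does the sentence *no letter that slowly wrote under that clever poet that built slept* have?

Two of the 4 distinct bracketings:
[S [NP [NP [Det no] [N letter]] [RelC [Rel that] [VP [VP [AdvP [Adv slowly]] [VP [V wrote]]] [PP [P under] [NP [NP [Det that] [AP [Adj clever]] [N poet]] [RelC [Rel that] [VP [V built]]]]]]]] [VP [V slept]]]
[S [NP [NP [Det no] [N letter]] [RelC [Rel that] [VP [AdvP [Adv slowly]] [VP [VP [V wrote]] [PP [P under] [NP [NP [Det that] [AP [Adj clever]] [N poet]] [RelC [Rel that] [VP [V built]]]]]]]]] [VP [V slept]]]
The trees differ in how a recursive rule is bracketed over the same span.

4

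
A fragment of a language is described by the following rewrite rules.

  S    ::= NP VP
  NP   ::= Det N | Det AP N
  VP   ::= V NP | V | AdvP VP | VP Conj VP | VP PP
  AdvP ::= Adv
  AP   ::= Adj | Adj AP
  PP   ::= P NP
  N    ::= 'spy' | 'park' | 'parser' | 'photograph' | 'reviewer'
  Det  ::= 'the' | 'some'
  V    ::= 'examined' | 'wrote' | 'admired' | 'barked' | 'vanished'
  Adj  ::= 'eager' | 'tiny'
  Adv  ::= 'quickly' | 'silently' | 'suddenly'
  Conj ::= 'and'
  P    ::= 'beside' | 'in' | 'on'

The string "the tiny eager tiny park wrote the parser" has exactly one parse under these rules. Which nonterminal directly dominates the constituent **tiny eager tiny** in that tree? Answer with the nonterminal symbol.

NP

S
  NP
    Det: the
    AP
      Adj: tiny
      AP
        Adj: eager
        AP
          Adj: tiny
    N: park
  VP
    V: wrote
    NP
      Det: the
      N: parser
The span 'tiny eager tiny' is the AP node built by AP → Adj AP.
Its mother is the NP built by NP → Det AP N.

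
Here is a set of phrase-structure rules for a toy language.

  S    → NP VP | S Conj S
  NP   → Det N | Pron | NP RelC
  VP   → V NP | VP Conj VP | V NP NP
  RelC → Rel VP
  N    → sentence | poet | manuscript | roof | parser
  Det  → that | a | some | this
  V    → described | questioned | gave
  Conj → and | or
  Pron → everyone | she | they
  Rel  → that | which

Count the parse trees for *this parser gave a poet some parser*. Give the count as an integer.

[S [NP [Det this] [N parser]] [VP [V gave] [NP [Det a] [N poet]] [NP [Det some] [N parser]]]]
No rule offers an alternative attachment or grouping for any span, so this is the only derivation.

1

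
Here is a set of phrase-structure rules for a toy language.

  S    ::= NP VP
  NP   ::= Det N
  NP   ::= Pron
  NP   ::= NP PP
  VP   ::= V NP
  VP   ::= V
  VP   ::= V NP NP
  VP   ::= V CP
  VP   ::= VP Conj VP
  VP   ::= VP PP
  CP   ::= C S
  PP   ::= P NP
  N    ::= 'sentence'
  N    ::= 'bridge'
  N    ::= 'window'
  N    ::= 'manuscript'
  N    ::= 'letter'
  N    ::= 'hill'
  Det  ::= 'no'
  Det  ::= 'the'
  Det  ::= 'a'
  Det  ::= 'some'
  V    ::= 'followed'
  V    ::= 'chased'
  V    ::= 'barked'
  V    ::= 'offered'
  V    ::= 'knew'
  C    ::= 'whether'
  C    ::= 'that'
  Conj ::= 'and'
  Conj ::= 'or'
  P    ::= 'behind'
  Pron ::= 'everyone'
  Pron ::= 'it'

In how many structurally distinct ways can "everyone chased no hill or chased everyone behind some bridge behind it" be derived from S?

Two of the 9 distinct bracketings:
[S [NP [Pron everyone]] [VP [VP [V chased] [NP [Det no] [N hill]]] [Conj or] [VP [V chased] [NP [NP [Pron everyone]] [PP [P behind] [NP [NP [Det some] [N bridge]] [PP [P behind] [NP [Pron it]]]]]]]]]
[S [NP [Pron everyone]] [VP [VP [V chased] [NP [Det no] [N hill]]] [Conj or] [VP [V chased] [NP [NP [NP [Pron everyone]] [PP [P behind] [NP [Det some] [N bridge]]]] [PP [P behind] [NP [Pron it]]]]]]]
The trees differ in how a recursive rule is bracketed over the same span.

9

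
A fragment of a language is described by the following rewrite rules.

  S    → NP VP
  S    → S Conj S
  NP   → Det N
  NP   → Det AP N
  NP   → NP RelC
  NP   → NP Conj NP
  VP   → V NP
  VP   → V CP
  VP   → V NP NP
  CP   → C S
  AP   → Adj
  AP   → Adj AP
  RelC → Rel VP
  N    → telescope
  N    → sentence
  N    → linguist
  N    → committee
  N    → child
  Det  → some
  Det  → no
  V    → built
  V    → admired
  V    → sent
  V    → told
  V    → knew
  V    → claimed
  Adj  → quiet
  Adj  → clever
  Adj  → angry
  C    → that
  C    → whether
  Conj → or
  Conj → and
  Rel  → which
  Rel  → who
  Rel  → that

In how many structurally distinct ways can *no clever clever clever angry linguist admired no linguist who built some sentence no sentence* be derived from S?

2

The two bracketings:
[S [NP [Det no] [AP [Adj clever] [AP [Adj clever] [AP [Adj clever] [AP [Adj angry]]]]] [N linguist]] [VP [V admired] [NP [NP [Det no] [N linguist]] [RelC [Rel who] [VP [V built] [NP [Det some] [N sentence]] [NP [Det no] [N sentence]]]]]]]
[S [NP [Det no] [AP [Adj clever] [AP [Adj clever] [AP [Adj clever] [AP [Adj angry]]]]] [N linguist]] [VP [V admired] [NP [NP [Det no] [N linguist]] [RelC [Rel who] [VP [V built] [NP [Det some] [N sentence]]]]] [NP [Det no] [N sentence]]]]
The trees differ in how a recursive rule is bracketed over the same span.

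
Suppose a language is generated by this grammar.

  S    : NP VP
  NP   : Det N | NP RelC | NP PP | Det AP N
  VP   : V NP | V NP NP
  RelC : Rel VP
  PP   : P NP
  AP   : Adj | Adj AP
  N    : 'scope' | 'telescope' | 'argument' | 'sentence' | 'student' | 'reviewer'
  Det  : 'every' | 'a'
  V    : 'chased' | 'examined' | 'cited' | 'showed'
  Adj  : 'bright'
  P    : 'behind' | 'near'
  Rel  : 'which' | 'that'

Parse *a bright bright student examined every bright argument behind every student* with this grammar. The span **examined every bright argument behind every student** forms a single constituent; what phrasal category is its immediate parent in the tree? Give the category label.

[S [NP [Det a] [AP [Adj bright] [AP [Adj bright]]] [N student]] [VP [V examined] [NP [NP [Det every] [AP [Adj bright]] [N argument]] [PP [P behind] [NP [Det every] [N student]]]]]]
The span 'examined every bright argument behind every student' is the VP node built by VP → V NP.
Its mother is the S built by S → NP VP.

S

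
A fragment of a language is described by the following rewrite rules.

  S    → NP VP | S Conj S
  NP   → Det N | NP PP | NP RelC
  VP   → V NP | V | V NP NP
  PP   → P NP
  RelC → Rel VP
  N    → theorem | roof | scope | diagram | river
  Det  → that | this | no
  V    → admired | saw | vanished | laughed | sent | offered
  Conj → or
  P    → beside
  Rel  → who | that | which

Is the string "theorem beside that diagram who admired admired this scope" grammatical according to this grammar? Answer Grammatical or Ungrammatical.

For S → NP VP, no prefix of the string parses as an NP. The alternative S rule S → S Conj S likewise has no satisfying split.

Ungrammatical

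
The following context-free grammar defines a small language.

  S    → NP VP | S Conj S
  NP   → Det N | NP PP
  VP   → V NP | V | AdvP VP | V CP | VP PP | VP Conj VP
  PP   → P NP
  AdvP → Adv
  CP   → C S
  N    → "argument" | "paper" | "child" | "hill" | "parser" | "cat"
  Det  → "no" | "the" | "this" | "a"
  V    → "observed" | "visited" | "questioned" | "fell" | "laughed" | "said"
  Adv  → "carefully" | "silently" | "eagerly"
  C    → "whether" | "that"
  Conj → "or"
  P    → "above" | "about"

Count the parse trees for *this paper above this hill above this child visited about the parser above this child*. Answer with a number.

Two of the 4 distinct bracketings:
[S [NP [NP [Det this] [N paper]] [PP [P above] [NP [NP [Det this] [N hill]] [PP [P above] [NP [Det this] [N child]]]]]] [VP [VP [V visited]] [PP [P about] [NP [NP [Det the] [N parser]] [PP [P above] [NP [Det this] [N child]]]]]]]
[S [NP [NP [Det this] [N paper]] [PP [P above] [NP [NP [Det this] [N hill]] [PP [P above] [NP [Det this] [N child]]]]]] [VP [VP [VP [V visited]] [PP [P about] [NP [Det the] [N parser]]]] [PP [P above] [NP [Det this] [N child]]]]]
The trees differ in how a recursive rule is bracketed over the same span.

4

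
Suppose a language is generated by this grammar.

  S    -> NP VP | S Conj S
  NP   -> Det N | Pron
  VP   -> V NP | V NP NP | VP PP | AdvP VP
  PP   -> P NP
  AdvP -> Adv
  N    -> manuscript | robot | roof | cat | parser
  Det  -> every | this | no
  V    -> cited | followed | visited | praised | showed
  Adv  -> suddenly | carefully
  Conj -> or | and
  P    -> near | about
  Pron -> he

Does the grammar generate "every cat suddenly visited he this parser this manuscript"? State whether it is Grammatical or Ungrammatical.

For S → NP VP, the only prefix that parses as NP is 'every cat', but the remainder 'suddenly visited he this parser this manuscript' is not a VP under these rules. The alternative S rule S → S Conj S likewise has no satisfying split.

Ungrammatical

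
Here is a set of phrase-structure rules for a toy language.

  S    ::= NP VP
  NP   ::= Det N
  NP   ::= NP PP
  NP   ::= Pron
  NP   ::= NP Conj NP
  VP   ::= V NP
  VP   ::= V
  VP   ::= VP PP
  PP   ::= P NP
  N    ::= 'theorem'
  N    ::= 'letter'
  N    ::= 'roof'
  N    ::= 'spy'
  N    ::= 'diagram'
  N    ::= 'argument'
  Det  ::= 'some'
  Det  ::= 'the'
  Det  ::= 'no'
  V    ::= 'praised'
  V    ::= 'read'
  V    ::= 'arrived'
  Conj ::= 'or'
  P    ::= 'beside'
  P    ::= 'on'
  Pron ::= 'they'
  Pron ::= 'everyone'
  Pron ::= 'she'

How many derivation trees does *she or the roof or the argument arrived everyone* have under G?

2

The two bracketings:
[S [NP [NP [Pron she]] [Conj or] [NP [NP [Det the] [N roof]] [Conj or] [NP [Det the] [N argument]]]] [VP [V arrived] [NP [Pron everyone]]]]
[S [NP [NP [NP [Pron she]] [Conj or] [NP [Det the] [N roof]]] [Conj or] [NP [Det the] [N argument]]] [VP [V arrived] [NP [Pron everyone]]]]
The trees differ in how a recursive rule is bracketed over the same span.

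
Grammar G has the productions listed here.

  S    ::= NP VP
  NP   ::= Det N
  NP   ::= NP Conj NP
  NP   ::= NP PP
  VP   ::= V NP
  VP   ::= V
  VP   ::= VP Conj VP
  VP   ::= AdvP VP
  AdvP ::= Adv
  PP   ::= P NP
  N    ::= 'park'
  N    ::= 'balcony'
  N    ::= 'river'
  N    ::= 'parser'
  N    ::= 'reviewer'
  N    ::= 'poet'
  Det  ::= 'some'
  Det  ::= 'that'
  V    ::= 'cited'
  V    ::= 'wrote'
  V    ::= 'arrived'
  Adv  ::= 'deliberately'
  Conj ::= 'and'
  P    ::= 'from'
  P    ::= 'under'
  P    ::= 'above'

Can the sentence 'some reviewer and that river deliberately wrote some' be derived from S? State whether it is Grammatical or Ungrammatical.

For S → NP VP, every NP-prefix leaves a non-VP remainder: after 'some reviewer' the remainder is not a VP; after 'some reviewer and that river' the remainder is not a VP.

Ungrammatical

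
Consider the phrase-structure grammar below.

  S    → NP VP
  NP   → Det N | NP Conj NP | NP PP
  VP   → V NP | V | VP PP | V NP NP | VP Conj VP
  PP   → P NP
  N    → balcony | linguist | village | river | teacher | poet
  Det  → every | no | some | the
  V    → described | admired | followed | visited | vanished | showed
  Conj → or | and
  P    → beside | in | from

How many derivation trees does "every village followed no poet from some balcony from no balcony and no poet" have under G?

Two of the 9 distinct bracketings:
[S [NP [Det every] [N village]] [VP [V followed] [NP [NP [NP [Det no] [N poet]] [PP [P from] [NP [NP [Det some] [N balcony]] [PP [P from] [NP [Det no] [N balcony]]]]]] [Conj and] [NP [Det no] [N poet]]]]]
[S [NP [Det every] [N village]] [VP [V followed] [NP [NP [NP [NP [Det no] [N poet]] [PP [P from] [NP [Det some] [N balcony]]]] [PP [P from] [NP [Det no] [N balcony]]]] [Conj and] [NP [Det no] [N poet]]]]]
The trees differ in how a recursive rule is bracketed over the same span.

9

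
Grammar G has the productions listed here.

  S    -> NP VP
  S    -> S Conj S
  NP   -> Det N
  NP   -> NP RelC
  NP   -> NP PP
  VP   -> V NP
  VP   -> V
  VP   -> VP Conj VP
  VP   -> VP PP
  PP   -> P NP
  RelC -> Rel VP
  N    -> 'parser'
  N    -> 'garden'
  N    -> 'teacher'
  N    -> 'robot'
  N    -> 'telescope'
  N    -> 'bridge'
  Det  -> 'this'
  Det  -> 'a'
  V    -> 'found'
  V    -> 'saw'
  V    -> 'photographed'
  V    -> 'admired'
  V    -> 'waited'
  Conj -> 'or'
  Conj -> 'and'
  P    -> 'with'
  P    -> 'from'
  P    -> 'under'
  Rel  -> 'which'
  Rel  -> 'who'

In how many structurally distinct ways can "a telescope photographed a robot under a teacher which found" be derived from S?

Two of the 3 distinct bracketings:
[S [NP [Det a] [N telescope]] [VP [V photographed] [NP [NP [NP [Det a] [N robot]] [PP [P under] [NP [Det a] [N teacher]]]] [RelC [Rel which] [VP [V found]]]]]]
[S [NP [Det a] [N telescope]] [VP [V photographed] [NP [NP [Det a] [N robot]] [PP [P under] [NP [NP [Det a] [N teacher]] [RelC [Rel which] [VP [V found]]]]]]]]
The trees differ in how a recursive rule is bracketed over the same span.

3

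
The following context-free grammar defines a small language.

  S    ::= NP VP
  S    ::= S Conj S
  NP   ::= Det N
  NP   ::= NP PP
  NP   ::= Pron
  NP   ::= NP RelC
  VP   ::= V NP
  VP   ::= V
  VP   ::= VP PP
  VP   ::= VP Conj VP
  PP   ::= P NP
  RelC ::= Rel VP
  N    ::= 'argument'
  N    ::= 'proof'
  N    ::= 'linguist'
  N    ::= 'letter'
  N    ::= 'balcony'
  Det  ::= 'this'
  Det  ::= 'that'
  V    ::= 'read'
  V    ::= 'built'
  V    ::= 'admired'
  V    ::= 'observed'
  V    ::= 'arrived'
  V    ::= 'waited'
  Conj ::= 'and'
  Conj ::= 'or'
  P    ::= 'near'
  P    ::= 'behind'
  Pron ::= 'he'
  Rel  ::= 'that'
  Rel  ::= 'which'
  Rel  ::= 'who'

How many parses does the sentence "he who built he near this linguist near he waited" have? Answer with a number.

9

Two of the 9 distinct bracketings:
[S [NP [NP [NP [Pron he]] [RelC [Rel who] [VP [V built] [NP [Pron he]]]]] [PP [P near] [NP [NP [Det this] [N linguist]] [PP [P near] [NP [Pron he]]]]]] [VP [V waited]]]
[S [NP [NP [NP [NP [Pron he]] [RelC [Rel who] [VP [V built] [NP [Pron he]]]]] [PP [P near] [NP [Det this] [N linguist]]]] [PP [P near] [NP [Pron he]]]] [VP [V waited]]]
The trees differ in how a recursive rule is bracketed over the same span.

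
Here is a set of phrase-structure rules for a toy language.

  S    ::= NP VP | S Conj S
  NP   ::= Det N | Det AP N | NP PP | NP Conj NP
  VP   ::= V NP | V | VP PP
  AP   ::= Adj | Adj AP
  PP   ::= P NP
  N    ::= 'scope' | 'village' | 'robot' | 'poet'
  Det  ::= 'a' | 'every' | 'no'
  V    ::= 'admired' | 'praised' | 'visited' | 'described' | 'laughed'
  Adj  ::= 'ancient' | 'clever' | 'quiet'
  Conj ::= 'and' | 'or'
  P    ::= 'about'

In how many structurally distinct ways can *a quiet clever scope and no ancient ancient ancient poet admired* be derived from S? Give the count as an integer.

[S [NP [NP [Det a] [AP [Adj quiet] [AP [Adj clever]]] [N scope]] [Conj and] [NP [Det no] [AP [Adj ancient] [AP [Adj ancient] [AP [Adj ancient]]]] [N poet]]] [VP [V admired]]]
No rule offers an alternative attachment or grouping for any span, so this is the only derivation.

1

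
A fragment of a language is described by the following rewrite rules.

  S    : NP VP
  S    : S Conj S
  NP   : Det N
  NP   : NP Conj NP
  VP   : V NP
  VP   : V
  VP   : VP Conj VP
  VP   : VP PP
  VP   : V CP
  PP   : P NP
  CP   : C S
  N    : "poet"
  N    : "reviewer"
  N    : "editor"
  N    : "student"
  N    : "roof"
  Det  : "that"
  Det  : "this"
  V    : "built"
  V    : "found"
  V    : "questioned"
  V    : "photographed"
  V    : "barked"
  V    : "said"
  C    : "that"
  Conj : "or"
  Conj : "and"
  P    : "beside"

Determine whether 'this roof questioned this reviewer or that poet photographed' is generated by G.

S
  S
    NP
      Det: this
      N: roof
    VP
      V: questioned
      NP
        Det: this
        N: reviewer
  Conj: or
  S
    NP
      Det: that
      N: poet
    VP
      V: photographed
Each bracket corresponds to one application of a listed rule, so the string is derivable from S.

Grammatical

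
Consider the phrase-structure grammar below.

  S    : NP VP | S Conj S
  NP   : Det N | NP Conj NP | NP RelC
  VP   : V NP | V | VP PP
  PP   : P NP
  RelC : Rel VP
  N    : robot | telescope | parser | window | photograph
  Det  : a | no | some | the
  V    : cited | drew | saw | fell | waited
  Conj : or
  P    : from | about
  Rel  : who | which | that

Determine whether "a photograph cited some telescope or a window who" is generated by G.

Ungrammatical

For S → NP VP, the only prefix that parses as NP is 'a photograph', but the remainder 'cited some telescope or a window who' is not a VP under these rules. The alternative S rule S → S Conj S likewise has no satisfying split.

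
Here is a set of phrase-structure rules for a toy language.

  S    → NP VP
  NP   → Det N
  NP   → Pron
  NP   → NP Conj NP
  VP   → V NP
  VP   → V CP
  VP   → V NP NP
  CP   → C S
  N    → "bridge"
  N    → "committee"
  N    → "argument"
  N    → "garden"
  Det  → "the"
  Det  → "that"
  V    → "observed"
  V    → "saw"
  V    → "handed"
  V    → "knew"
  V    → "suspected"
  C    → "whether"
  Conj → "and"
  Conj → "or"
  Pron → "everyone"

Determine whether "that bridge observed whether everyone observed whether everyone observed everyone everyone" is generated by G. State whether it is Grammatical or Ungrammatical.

Grammatical

[S [NP [Det that] [N bridge]] [VP [V observed] [CP [C whether] [S [NP [Pron everyone]] [VP [V observed] [CP [C whether] [S [NP [Pron everyone]] [VP [V observed] [NP [Pron everyone]] [NP [Pron everyone]]]]]]]]]]
Each bracket corresponds to one application of a listed rule, so the string is derivable from S.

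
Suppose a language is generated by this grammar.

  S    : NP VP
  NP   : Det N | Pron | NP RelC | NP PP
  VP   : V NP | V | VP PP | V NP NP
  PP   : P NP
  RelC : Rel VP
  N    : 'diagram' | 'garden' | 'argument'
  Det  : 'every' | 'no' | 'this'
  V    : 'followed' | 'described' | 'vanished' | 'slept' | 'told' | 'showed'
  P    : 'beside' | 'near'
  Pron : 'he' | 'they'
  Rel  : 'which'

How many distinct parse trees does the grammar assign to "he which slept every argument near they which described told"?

Two of the 7 distinct bracketings:
[S [NP [NP [Pron he]] [RelC [Rel which] [VP [V slept] [NP [NP [NP [Det every] [N argument]] [PP [P near] [NP [Pron they]]]] [RelC [Rel which] [VP [V described]]]]]]] [VP [V told]]]
[S [NP [NP [Pron he]] [RelC [Rel which] [VP [V slept] [NP [NP [Det every] [N argument]] [PP [P near] [NP [NP [Pron they]] [RelC [Rel which] [VP [V described]]]]]]]]] [VP [V told]]]
The trees differ in how a recursive rule is bracketed over the same span.

7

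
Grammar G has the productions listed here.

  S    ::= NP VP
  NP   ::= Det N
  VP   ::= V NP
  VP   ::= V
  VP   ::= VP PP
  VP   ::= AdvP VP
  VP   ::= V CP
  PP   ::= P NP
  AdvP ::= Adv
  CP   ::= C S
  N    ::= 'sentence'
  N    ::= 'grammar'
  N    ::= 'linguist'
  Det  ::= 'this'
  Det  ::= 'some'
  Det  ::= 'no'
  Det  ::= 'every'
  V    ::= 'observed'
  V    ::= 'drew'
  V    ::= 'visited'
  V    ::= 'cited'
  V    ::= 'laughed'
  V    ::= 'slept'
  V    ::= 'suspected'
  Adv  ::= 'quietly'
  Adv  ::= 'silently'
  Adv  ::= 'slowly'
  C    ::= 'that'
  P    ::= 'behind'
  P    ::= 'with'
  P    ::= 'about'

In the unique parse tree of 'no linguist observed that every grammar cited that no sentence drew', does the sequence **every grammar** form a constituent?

[S [NP [Det no] [N linguist]] [VP [V observed] [CP [C that] [S [NP [Det every] [N grammar]] [VP [V cited] [CP [C that] [S [NP [Det no] [N sentence]] [VP [V drew]]]]]]]]]
The words 'every grammar' are exhaustively dominated by a single NP node (built by NP → Det N), so they form a constituent.

Yes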